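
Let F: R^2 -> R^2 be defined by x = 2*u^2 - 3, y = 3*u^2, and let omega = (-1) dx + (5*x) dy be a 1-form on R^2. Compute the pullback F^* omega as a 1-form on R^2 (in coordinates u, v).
F^* omega = (60*u^3 - 94*u) du

Using F^*(f dg) = (f ∘ F) d(g ∘ F), substitute each coordinate x_i by F_i(u, v) in f_i, and replace dx_i by d F_i = (∂F_i/∂u) du + (∂F_i/∂v) dv.
  For the x component: f_1(F) = -1; d F_1 = (4*u) du + (0) dv
  For the y component: f_2(F) = 10*u^2 - 15; d F_2 = (6*u) du + (0) dv
Combining and collecting du, dv coefficients:
  coeff of du: 60*u^3 - 94*u
  coeff of dv: 0
F^* omega = (60*u^3 - 94*u) du.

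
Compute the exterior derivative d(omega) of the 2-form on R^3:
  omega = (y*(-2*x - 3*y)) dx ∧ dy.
d(omega) = 0

For a 2-form omega = sum_{i<j} g_{ij} dx_i ∧ dx_j, the exterior derivative is
  d(omega) = sum_{i<j} d(g_{ij}) ∧ dx_i ∧ dx_j = sum_{i<j, k} (∂g_{ij}/∂x_k) dx_k ∧ dx_i ∧ dx_j.
Expand each term, using dx_k ∧ dx_i ∧ dx_j = sgn(permutation) dx_{(a)} ∧ dx_{(b)} ∧ dx_{(c)} with (a < b < c) sorted:

Collecting like 3-forms: d(omega) = 0.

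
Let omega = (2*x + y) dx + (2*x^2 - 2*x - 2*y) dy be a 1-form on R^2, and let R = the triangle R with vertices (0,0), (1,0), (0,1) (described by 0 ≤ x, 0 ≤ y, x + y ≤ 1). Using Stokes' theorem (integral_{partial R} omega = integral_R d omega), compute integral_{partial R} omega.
integral_(partial R) omega = -5/6

Stokes: integral_partial_R omega = integral_R d omega with d omega = (∂Q/∂x - ∂P/∂y) dx ∧ dy.
  ∂Q/∂x = 4*x - 2
  ∂P/∂y = 1
  integrand = ∂Q/∂x - ∂P/∂y = 4*x - 3.
Integrating over R: integral_0^1 integral_0^{1-x} (4*x - 3) dy dx = -5/6.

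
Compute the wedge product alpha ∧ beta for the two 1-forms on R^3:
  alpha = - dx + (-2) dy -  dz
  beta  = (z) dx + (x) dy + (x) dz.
alpha ∧ beta = (-x + 2*z) dx ∧ dy + (-x + z) dx ∧ dz + (-x) dy ∧ dz

Distribute the wedge, using dx_i ∧ dx_j = -dx_j ∧ dx_i and dx_i ∧ dx_i = 0. For each pair (i, j) with i < j, the coefficient of dx_i ∧ dx_j in alpha ∧ beta is (alpha_i * beta_j - alpha_j * beta_i). Collecting: alpha ∧ beta = (-x + 2*z) dx ∧ dy + (-x + z) dx ∧ dz + (-x) dy ∧ dz.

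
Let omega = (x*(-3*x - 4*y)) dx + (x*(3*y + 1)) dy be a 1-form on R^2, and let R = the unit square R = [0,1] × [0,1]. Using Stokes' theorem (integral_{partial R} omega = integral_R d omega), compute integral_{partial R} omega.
integral_(partial R) omega = 9/2

Stokes: integral_partial_R omega = integral_R d omega with d omega = (∂Q/∂x - ∂P/∂y) dx ∧ dy.
  ∂Q/∂x = 3*y + 1
  ∂P/∂y = -4*x
  integrand = ∂Q/∂x - ∂P/∂y = 4*x + 3*y + 1.
Integrating over R: integral_0^1 integral_0^1 (4*x + 3*y + 1) dx dy = 9/2.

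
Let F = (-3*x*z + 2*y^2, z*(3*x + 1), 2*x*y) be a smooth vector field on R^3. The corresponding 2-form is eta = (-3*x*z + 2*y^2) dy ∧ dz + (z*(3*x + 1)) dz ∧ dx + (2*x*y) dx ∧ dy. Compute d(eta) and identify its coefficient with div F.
d(eta) = (-3*z) dx ∧ dy ∧ dz; div F = -3*z

For a 2-form in R^3 of the form above, applying d gives a 3-form with coefficient ∂P/∂x + ∂Q/∂y + ∂R/∂z:
  ∂P/∂x = -3*z
  ∂Q/∂y = 0
  ∂R/∂z = 0
Sum = -3*z, which is exactly div F.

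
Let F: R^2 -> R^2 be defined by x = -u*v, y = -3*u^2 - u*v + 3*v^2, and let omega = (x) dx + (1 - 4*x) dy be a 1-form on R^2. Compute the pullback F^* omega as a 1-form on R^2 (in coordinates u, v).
F^* omega = (-24*u^2*v - 3*u*v^2 - 6*u - v) du + (-3*u^2*v + 24*u*v^2 - u + 6*v) dv

Using F^*(f dg) = (f ∘ F) d(g ∘ F), substitute each coordinate x_i by F_i(u, v) in f_i, and replace dx_i by d F_i = (∂F_i/∂u) du + (∂F_i/∂v) dv.
  For the x component: f_1(F) = -u*v; d F_1 = (-v) du + (-u) dv
  For the y component: f_2(F) = 4*u*v + 1; d F_2 = (-6*u - v) du + (-u + 6*v) dv
Combining and collecting du, dv coefficients:
  coeff of du: -24*u^2*v - 3*u*v^2 - 6*u - v
  coeff of dv: -3*u^2*v + 24*u*v^2 - u + 6*v
F^* omega = (-24*u^2*v - 3*u*v^2 - 6*u - v) du + (-3*u^2*v + 24*u*v^2 - u + 6*v) dv.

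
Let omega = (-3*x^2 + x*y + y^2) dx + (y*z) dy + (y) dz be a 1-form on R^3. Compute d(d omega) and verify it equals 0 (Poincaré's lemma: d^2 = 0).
d(d omega) = 0

Step 1: d omega = sum_{i<j} (∂f_j/∂x_i - ∂f_i/∂x_j) dx_i ∧ dx_j:
  coeff of dx ∧ dy: -x - 2*y
  coeff of dx ∧ dz: 0
  coeff of dy ∧ dz: 1 - y
Step 2: Apply d again to each 2-form coefficient. The only possible 3-form in R^3 is dx ∧ dy ∧ dz, with coefficient
  ∂(coeff of dy∧dz)/∂x - ∂(coeff of dx∧dz)/∂y + ∂(coeff of dx∧dy)/∂z
  = ∂/∂x (1 - y) - ∂/∂y (0) + ∂/∂z (-x - 2*y).
Each of these terms simplifies to sums of mixed partials that cancel in pairs. The result is 0 (by equality of mixed partials for smooth functions — Schwarz / Clairaut).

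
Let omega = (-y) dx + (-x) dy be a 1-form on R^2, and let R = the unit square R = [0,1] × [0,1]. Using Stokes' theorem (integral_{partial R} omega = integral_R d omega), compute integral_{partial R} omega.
integral_(partial R) omega = 0

Stokes: integral_partial_R omega = integral_R d omega with d omega = (∂Q/∂x - ∂P/∂y) dx ∧ dy.
  ∂Q/∂x = -1
  ∂P/∂y = -1
  integrand = ∂Q/∂x - ∂P/∂y = 0.
Integrating over R: integral_0^1 integral_0^1 (0) dx dy = 0.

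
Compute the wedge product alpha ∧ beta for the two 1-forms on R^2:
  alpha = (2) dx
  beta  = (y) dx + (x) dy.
alpha ∧ beta = (2*x) dx ∧ dy

Distribute the wedge, using dx_i ∧ dx_j = -dx_j ∧ dx_i and dx_i ∧ dx_i = 0. For each pair (i, j) with i < j, the coefficient of dx_i ∧ dx_j in alpha ∧ beta is (alpha_i * beta_j - alpha_j * beta_i). Collecting: alpha ∧ beta = (2*x) dx ∧ dy.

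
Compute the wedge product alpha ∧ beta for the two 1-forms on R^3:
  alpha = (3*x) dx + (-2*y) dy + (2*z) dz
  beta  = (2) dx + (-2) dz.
alpha ∧ beta = (-6*x - 4*z) dx ∧ dz + (4*y) dx ∧ dy + (4*y) dy ∧ dz

Distribute the wedge, using dx_i ∧ dx_j = -dx_j ∧ dx_i and dx_i ∧ dx_i = 0. For each pair (i, j) with i < j, the coefficient of dx_i ∧ dx_j in alpha ∧ beta is (alpha_i * beta_j - alpha_j * beta_i). Collecting: alpha ∧ beta = (-6*x - 4*z) dx ∧ dz + (4*y) dx ∧ dy + (4*y) dy ∧ dz.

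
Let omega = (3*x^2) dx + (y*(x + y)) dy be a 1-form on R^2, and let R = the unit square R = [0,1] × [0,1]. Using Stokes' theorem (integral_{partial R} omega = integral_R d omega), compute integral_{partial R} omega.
integral_(partial R) omega = 1/2

Stokes: integral_partial_R omega = integral_R d omega with d omega = (∂Q/∂x - ∂P/∂y) dx ∧ dy.
  ∂Q/∂x = y
  ∂P/∂y = 0
  integrand = ∂Q/∂x - ∂P/∂y = y.
Integrating over R: integral_0^1 integral_0^1 (y) dx dy = 1/2.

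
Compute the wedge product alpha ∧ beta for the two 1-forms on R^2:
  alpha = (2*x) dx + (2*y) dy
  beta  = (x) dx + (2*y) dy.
alpha ∧ beta = (2*x*y) dx ∧ dy

Distribute the wedge, using dx_i ∧ dx_j = -dx_j ∧ dx_i and dx_i ∧ dx_i = 0. For each pair (i, j) with i < j, the coefficient of dx_i ∧ dx_j in alpha ∧ beta is (alpha_i * beta_j - alpha_j * beta_i). Collecting: alpha ∧ beta = (2*x*y) dx ∧ dy.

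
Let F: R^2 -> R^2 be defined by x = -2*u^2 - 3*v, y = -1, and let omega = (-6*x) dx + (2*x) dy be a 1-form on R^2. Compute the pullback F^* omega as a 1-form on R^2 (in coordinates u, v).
F^* omega = (-48*u^3 - 72*u*v) du + (-36*u^2 - 54*v) dv

Using F^*(f dg) = (f ∘ F) d(g ∘ F), substitute each coordinate x_i by F_i(u, v) in f_i, and replace dx_i by d F_i = (∂F_i/∂u) du + (∂F_i/∂v) dv.
  For the x component: f_1(F) = 12*u^2 + 18*v; d F_1 = (-4*u) du + (-3) dv
  For the y component: f_2(F) = -4*u^2 - 6*v; d F_2 = (0) du + (0) dv
Combining and collecting du, dv coefficients:
  coeff of du: -48*u^3 - 72*u*v
  coeff of dv: -36*u^2 - 54*v
F^* omega = (-48*u^3 - 72*u*v) du + (-36*u^2 - 54*v) dv.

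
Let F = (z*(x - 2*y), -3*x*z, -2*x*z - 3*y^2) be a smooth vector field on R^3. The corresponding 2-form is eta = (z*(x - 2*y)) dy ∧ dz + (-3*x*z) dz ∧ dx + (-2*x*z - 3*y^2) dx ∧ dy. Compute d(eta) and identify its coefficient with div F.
d(eta) = (-2*x + z) dx ∧ dy ∧ dz; div F = -2*x + z

For a 2-form in R^3 of the form above, applying d gives a 3-form with coefficient ∂P/∂x + ∂Q/∂y + ∂R/∂z:
  ∂P/∂x = z
  ∂Q/∂y = 0
  ∂R/∂z = -2*x
Sum = -2*x + z, which is exactly div F.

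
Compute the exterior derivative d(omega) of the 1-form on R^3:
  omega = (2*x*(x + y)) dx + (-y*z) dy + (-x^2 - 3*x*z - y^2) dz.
d(omega) = (-2*x) dx ∧ dy + (-2*x - 3*z) dx ∧ dz + (-y) dy ∧ dz

For a 1-form omega = sum_i f_i dx_i, the exterior derivative is
  d(omega) = sum_{i < j} (∂f_j/∂x_i - ∂f_i/∂x_j) dx_i ∧ dx_j.
  coefficient of dx ∧ dy: ∂f_2/∂x - ∂f_1/∂y = ∂(-y*z)/∂x - ∂(2*x*(x + y))/∂y = -2*x
  coefficient of dx ∧ dz: ∂f_3/∂x - ∂f_1/∂z = ∂(-x^2 - 3*x*z - y^2)/∂x - ∂(2*x*(x + y))/∂z = -2*x - 3*z
  coefficient of dy ∧ dz: ∂f_3/∂y - ∂f_2/∂z = ∂(-x^2 - 3*x*z - y^2)/∂y - ∂(-y*z)/∂z = -y
Assembling: d(omega) = (-2*x) dx ∧ dy + (-2*x - 3*z) dx ∧ dz + (-y) dy ∧ dz.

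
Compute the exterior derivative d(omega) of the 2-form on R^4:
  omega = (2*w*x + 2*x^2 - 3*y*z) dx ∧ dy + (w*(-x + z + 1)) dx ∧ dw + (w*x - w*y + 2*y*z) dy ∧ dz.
d(omega) = (w - 3*y) dx ∧ dy ∧ dz + (2*x) dx ∧ dy ∧ dw + (-w) dx ∧ dz ∧ dw + (x - y) dy ∧ dz ∧ dw

For a 2-form omega = sum_{i<j} g_{ij} dx_i ∧ dx_j, the exterior derivative is
  d(omega) = sum_{i<j} d(g_{ij}) ∧ dx_i ∧ dx_j = sum_{i<j, k} (∂g_{ij}/∂x_k) dx_k ∧ dx_i ∧ dx_j.
Expand each term, using dx_k ∧ dx_i ∧ dx_j = sgn(permutation) dx_{(a)} ∧ dx_{(b)} ∧ dx_{(c)} with (a < b < c) sorted:
  d(2*w*x + 2*x^2 - 3*y*z) includes (∂/∂z)(2*w*x + 2*x^2 - 3*y*z) dz = (-3*y) dz, which multiplied by dx ∧ dy gives (-3*y) dx ∧ dy ∧ dz
  d(2*w*x + 2*x^2 - 3*y*z) includes (∂/∂w)(2*w*x + 2*x^2 - 3*y*z) dw = (2*x) dw, which multiplied by dx ∧ dy gives (2*x) dx ∧ dy ∧ dw
  d(w*(-x + z + 1)) includes (∂/∂z)(w*(-x + z + 1)) dz = (w) dz, which multiplied by dx ∧ dw gives (-w) dx ∧ dz ∧ dw
  d(w*x - w*y + 2*y*z) includes (∂/∂x)(w*x - w*y + 2*y*z) dx = (w) dx, which multiplied by dy ∧ dz gives (w) dx ∧ dy ∧ dz
  d(w*x - w*y + 2*y*z) includes (∂/∂w)(w*x - w*y + 2*y*z) dw = (x - y) dw, which multiplied by dy ∧ dz gives (x - y) dy ∧ dz ∧ dw
Collecting like 3-forms: d(omega) = (w - 3*y) dx ∧ dy ∧ dz + (2*x) dx ∧ dy ∧ dw + (-w) dx ∧ dz ∧ dw + (x - y) dy ∧ dz ∧ dw.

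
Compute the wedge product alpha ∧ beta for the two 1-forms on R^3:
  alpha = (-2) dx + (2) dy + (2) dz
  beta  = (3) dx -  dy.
alpha ∧ beta = (-4) dx ∧ dy + (-6) dx ∧ dz + (2) dy ∧ dz

Distribute the wedge, using dx_i ∧ dx_j = -dx_j ∧ dx_i and dx_i ∧ dx_i = 0. For each pair (i, j) with i < j, the coefficient of dx_i ∧ dx_j in alpha ∧ beta is (alpha_i * beta_j - alpha_j * beta_i). Collecting: alpha ∧ beta = (-4) dx ∧ dy + (-6) dx ∧ dz + (2) dy ∧ dz.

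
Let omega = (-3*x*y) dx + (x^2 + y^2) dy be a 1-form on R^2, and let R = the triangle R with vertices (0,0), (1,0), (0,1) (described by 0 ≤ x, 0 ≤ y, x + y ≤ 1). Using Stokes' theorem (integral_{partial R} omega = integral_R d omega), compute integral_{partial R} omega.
integral_(partial R) omega = 5/6

Stokes: integral_partial_R omega = integral_R d omega with d omega = (∂Q/∂x - ∂P/∂y) dx ∧ dy.
  ∂Q/∂x = 2*x
  ∂P/∂y = -3*x
  integrand = ∂Q/∂x - ∂P/∂y = 5*x.
Integrating over R: integral_0^1 integral_0^{1-x} (5*x) dy dx = 5/6.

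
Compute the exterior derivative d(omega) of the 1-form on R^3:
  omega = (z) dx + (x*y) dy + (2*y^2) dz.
d(omega) = (y) dx ∧ dy + (-1) dx ∧ dz + (4*y) dy ∧ dz

For a 1-form omega = sum_i f_i dx_i, the exterior derivative is
  d(omega) = sum_{i < j} (∂f_j/∂x_i - ∂f_i/∂x_j) dx_i ∧ dx_j.
  coefficient of dx ∧ dy: ∂f_2/∂x - ∂f_1/∂y = ∂(x*y)/∂x - ∂(z)/∂y = y
  coefficient of dx ∧ dz: ∂f_3/∂x - ∂f_1/∂z = ∂(2*y^2)/∂x - ∂(z)/∂z = -1
  coefficient of dy ∧ dz: ∂f_3/∂y - ∂f_2/∂z = ∂(2*y^2)/∂y - ∂(x*y)/∂z = 4*y
Assembling: d(omega) = (y) dx ∧ dy + (-1) dx ∧ dz + (4*y) dy ∧ dz.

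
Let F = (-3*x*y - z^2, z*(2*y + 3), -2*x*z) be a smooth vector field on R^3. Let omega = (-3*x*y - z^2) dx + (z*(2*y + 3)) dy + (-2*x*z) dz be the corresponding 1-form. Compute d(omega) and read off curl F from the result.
d(omega) = (-2*y - 3) dy ∧ dz + (0) dz ∧ dx + (3*x) dx ∧ dy; curl F = (-2*y - 3, 0, 3*x)

d omega = sum_{i<j} (∂f_j/∂x_i - ∂f_i/∂x_j) dx_i ∧ dx_j. Under the identification (dy ∧ dz, dz ∧ dx, dx ∧ dy) ↔ (e_x, e_y, e_z), the coefficients are exactly the components of curl F. Compute:
  ∂R/∂y - ∂Q/∂z = (0) - (2*y + 3) = -2*y - 3
  ∂P/∂z - ∂R/∂x = (-2*z) - (-2*z) = 0
  ∂Q/∂x - ∂P/∂y = (0) - (-3*x) = 3*x.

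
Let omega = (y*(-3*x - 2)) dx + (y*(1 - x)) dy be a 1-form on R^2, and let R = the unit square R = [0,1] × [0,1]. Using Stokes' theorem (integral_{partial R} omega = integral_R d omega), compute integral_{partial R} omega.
integral_(partial R) omega = 3

Stokes: integral_partial_R omega = integral_R d omega with d omega = (∂Q/∂x - ∂P/∂y) dx ∧ dy.
  ∂Q/∂x = -y
  ∂P/∂y = -3*x - 2
  integrand = ∂Q/∂x - ∂P/∂y = 3*x - y + 2.
Integrating over R: integral_0^1 integral_0^1 (3*x - y + 2) dx dy = 3.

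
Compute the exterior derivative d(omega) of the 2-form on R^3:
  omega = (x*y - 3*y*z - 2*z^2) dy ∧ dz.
d(omega) = (y) dx ∧ dy ∧ dz

For a 2-form omega = sum_{i<j} g_{ij} dx_i ∧ dx_j, the exterior derivative is
  d(omega) = sum_{i<j} d(g_{ij}) ∧ dx_i ∧ dx_j = sum_{i<j, k} (∂g_{ij}/∂x_k) dx_k ∧ dx_i ∧ dx_j.
Expand each term, using dx_k ∧ dx_i ∧ dx_j = sgn(permutation) dx_{(a)} ∧ dx_{(b)} ∧ dx_{(c)} with (a < b < c) sorted:
  d(x*y - 3*y*z - 2*z^2) includes (∂/∂x)(x*y - 3*y*z - 2*z^2) dx = (y) dx, which multiplied by dy ∧ dz gives (y) dx ∧ dy ∧ dz
Collecting like 3-forms: d(omega) = (y) dx ∧ dy ∧ dz.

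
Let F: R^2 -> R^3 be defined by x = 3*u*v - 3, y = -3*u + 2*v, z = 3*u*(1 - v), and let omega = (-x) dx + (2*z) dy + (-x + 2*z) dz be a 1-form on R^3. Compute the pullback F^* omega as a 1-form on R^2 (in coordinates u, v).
F^* omega = (18*u*v^2 - 27*u*v + 9) du + (6*u*(3*u*v - 3*u - 2*v + 2)) dv

Using F^*(f dg) = (f ∘ F) d(g ∘ F), substitute each coordinate x_i by F_i(u, v) in f_i, and replace dx_i by d F_i = (∂F_i/∂u) du + (∂F_i/∂v) dv.
  For the x component: f_1(F) = -3*u*v + 3; d F_1 = (3*v) du + (3*u) dv
  For the y component: f_2(F) = 6*u*(1 - v); d F_2 = (-3) du + (2) dv
  For the z component: f_3(F) = -9*u*v + 6*u + 3; d F_3 = (3 - 3*v) du + (-3*u) dv
Combining and collecting du, dv coefficients:
  coeff of du: 18*u*v^2 - 27*u*v + 9
  coeff of dv: 6*u*(3*u*v - 3*u - 2*v + 2)
F^* omega = (18*u*v^2 - 27*u*v + 9) du + (6*u*(3*u*v - 3*u - 2*v + 2)) dv.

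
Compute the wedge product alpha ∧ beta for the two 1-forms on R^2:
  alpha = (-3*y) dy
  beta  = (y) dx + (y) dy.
alpha ∧ beta = (3*y^2) dx ∧ dy

Distribute the wedge, using dx_i ∧ dx_j = -dx_j ∧ dx_i and dx_i ∧ dx_i = 0. For each pair (i, j) with i < j, the coefficient of dx_i ∧ dx_j in alpha ∧ beta is (alpha_i * beta_j - alpha_j * beta_i). Collecting: alpha ∧ beta = (3*y^2) dx ∧ dy.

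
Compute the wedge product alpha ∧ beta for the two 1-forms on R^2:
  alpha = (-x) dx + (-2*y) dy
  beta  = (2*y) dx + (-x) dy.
alpha ∧ beta = (x^2 + 4*y^2) dx ∧ dy

Distribute the wedge, using dx_i ∧ dx_j = -dx_j ∧ dx_i and dx_i ∧ dx_i = 0. For each pair (i, j) with i < j, the coefficient of dx_i ∧ dx_j in alpha ∧ beta is (alpha_i * beta_j - alpha_j * beta_i). Collecting: alpha ∧ beta = (x^2 + 4*y^2) dx ∧ dy.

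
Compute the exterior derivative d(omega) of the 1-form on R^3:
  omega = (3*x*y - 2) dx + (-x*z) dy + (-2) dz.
d(omega) = (-3*x - z) dx ∧ dy + (x) dy ∧ dz

For a 1-form omega = sum_i f_i dx_i, the exterior derivative is
  d(omega) = sum_{i < j} (∂f_j/∂x_i - ∂f_i/∂x_j) dx_i ∧ dx_j.
  coefficient of dx ∧ dy: ∂f_2/∂x - ∂f_1/∂y = ∂(-x*z)/∂x - ∂(3*x*y - 2)/∂y = -3*x - z
  coefficient of dy ∧ dz: ∂f_3/∂y - ∂f_2/∂z = ∂(-2)/∂y - ∂(-x*z)/∂z = x
Assembling: d(omega) = (-3*x - z) dx ∧ dy + (x) dy ∧ dz.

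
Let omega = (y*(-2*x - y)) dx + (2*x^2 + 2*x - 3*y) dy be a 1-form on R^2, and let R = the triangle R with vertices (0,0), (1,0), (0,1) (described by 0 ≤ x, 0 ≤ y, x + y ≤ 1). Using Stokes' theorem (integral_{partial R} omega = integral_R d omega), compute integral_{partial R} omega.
integral_(partial R) omega = 7/3

Stokes: integral_partial_R omega = integral_R d omega with d omega = (∂Q/∂x - ∂P/∂y) dx ∧ dy.
  ∂Q/∂x = 4*x + 2
  ∂P/∂y = -2*x - 2*y
  integrand = ∂Q/∂x - ∂P/∂y = 6*x + 2*y + 2.
Integrating over R: integral_0^1 integral_0^{1-x} (6*x + 2*y + 2) dy dx = 7/3.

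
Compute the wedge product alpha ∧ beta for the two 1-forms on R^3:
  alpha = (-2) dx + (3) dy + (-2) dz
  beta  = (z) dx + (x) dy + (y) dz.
alpha ∧ beta = (-2*x - 3*z) dx ∧ dy + (-2*y + 2*z) dx ∧ dz + (2*x + 3*y) dy ∧ dz

Distribute the wedge, using dx_i ∧ dx_j = -dx_j ∧ dx_i and dx_i ∧ dx_i = 0. For each pair (i, j) with i < j, the coefficient of dx_i ∧ dx_j in alpha ∧ beta is (alpha_i * beta_j - alpha_j * beta_i). Collecting: alpha ∧ beta = (-2*x - 3*z) dx ∧ dy + (-2*y + 2*z) dx ∧ dz + (2*x + 3*y) dy ∧ dz.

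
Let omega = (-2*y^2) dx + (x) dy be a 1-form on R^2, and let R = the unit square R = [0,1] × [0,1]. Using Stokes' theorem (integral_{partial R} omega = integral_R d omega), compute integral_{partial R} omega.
integral_(partial R) omega = 3

Stokes: integral_partial_R omega = integral_R d omega with d omega = (∂Q/∂x - ∂P/∂y) dx ∧ dy.
  ∂Q/∂x = 1
  ∂P/∂y = -4*y
  integrand = ∂Q/∂x - ∂P/∂y = 4*y + 1.
Integrating over R: integral_0^1 integral_0^1 (4*y + 1) dx dy = 3.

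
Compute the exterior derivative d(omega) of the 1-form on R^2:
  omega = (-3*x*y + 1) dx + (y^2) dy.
d(omega) = (3*x) dx ∧ dy

For a 1-form omega = sum_i f_i dx_i, the exterior derivative is
  d(omega) = sum_{i < j} (∂f_j/∂x_i - ∂f_i/∂x_j) dx_i ∧ dx_j.
  coefficient of dx ∧ dy: ∂f_2/∂x - ∂f_1/∂y = ∂(y^2)/∂x - ∂(-3*x*y + 1)/∂y = 3*x
Assembling: d(omega) = (3*x) dx ∧ dy.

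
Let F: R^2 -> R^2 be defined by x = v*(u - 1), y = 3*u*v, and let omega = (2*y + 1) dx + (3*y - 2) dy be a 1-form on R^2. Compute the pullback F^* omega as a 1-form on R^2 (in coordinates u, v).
F^* omega = (v*(33*u*v - 5)) du + (33*u^2*v - 6*u*v - 5*u - 1) dv

Using F^*(f dg) = (f ∘ F) d(g ∘ F), substitute each coordinate x_i by F_i(u, v) in f_i, and replace dx_i by d F_i = (∂F_i/∂u) du + (∂F_i/∂v) dv.
  For the x component: f_1(F) = 6*u*v + 1; d F_1 = (v) du + (u - 1) dv
  For the y component: f_2(F) = 9*u*v - 2; d F_2 = (3*v) du + (3*u) dv
Combining and collecting du, dv coefficients:
  coeff of du: v*(33*u*v - 5)
  coeff of dv: 33*u^2*v - 6*u*v - 5*u - 1
F^* omega = (v*(33*u*v - 5)) du + (33*u^2*v - 6*u*v - 5*u - 1) dv.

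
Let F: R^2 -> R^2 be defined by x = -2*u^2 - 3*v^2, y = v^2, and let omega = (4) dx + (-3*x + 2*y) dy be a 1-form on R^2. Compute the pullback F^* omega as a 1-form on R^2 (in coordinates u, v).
F^* omega = (-16*u) du + (2*v*(6*u^2 + 11*v^2 - 12)) dv

Using F^*(f dg) = (f ∘ F) d(g ∘ F), substitute each coordinate x_i by F_i(u, v) in f_i, and replace dx_i by d F_i = (∂F_i/∂u) du + (∂F_i/∂v) dv.
  For the x component: f_1(F) = 4; d F_1 = (-4*u) du + (-6*v) dv
  For the y component: f_2(F) = 6*u^2 + 11*v^2; d F_2 = (0) du + (2*v) dv
Combining and collecting du, dv coefficients:
  coeff of du: -16*u
  coeff of dv: 2*v*(6*u^2 + 11*v^2 - 12)
F^* omega = (-16*u) du + (2*v*(6*u^2 + 11*v^2 - 12)) dv.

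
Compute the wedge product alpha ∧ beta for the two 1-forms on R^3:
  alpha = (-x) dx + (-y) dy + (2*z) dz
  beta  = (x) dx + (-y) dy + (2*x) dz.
alpha ∧ beta = (2*x*y) dx ∧ dy + (-2*x*(x + z)) dx ∧ dz + (2*y*(-x + z)) dy ∧ dz

Distribute the wedge, using dx_i ∧ dx_j = -dx_j ∧ dx_i and dx_i ∧ dx_i = 0. For each pair (i, j) with i < j, the coefficient of dx_i ∧ dx_j in alpha ∧ beta is (alpha_i * beta_j - alpha_j * beta_i). Collecting: alpha ∧ beta = (2*x*y) dx ∧ dy + (-2*x*(x + z)) dx ∧ dz + (2*y*(-x + z)) dy ∧ dz.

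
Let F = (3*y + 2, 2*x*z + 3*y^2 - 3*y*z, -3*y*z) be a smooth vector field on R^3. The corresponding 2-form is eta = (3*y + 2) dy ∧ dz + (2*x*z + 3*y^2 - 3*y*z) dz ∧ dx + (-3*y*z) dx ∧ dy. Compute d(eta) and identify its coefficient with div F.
d(eta) = (3*y - 3*z) dx ∧ dy ∧ dz; div F = 3*y - 3*z

For a 2-form in R^3 of the form above, applying d gives a 3-form with coefficient ∂P/∂x + ∂Q/∂y + ∂R/∂z:
  ∂P/∂x = 0
  ∂Q/∂y = 6*y - 3*z
  ∂R/∂z = -3*y
Sum = 3*y - 3*z, which is exactly div F.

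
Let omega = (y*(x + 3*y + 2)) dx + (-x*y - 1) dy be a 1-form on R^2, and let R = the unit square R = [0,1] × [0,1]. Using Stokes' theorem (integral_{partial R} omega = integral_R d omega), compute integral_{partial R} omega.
integral_(partial R) omega = -6

Stokes: integral_partial_R omega = integral_R d omega with d omega = (∂Q/∂x - ∂P/∂y) dx ∧ dy.
  ∂Q/∂x = -y
  ∂P/∂y = x + 6*y + 2
  integrand = ∂Q/∂x - ∂P/∂y = -x - 7*y - 2.
Integrating over R: integral_0^1 integral_0^1 (-x - 7*y - 2) dx dy = -6.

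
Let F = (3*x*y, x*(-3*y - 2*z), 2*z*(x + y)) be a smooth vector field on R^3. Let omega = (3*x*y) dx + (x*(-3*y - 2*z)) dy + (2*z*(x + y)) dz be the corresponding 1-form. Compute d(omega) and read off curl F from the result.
d(omega) = (2*x + 2*z) dy ∧ dz + (-2*z) dz ∧ dx + (-3*x - 3*y - 2*z) dx ∧ dy; curl F = (2*x + 2*z, -2*z, -3*x - 3*y - 2*z)

d omega = sum_{i<j} (∂f_j/∂x_i - ∂f_i/∂x_j) dx_i ∧ dx_j. Under the identification (dy ∧ dz, dz ∧ dx, dx ∧ dy) ↔ (e_x, e_y, e_z), the coefficients are exactly the components of curl F. Compute:
  ∂R/∂y - ∂Q/∂z = (2*z) - (-2*x) = 2*x + 2*z
  ∂P/∂z - ∂R/∂x = (0) - (2*z) = -2*z
  ∂Q/∂x - ∂P/∂y = (-3*y - 2*z) - (3*x) = -3*x - 3*y - 2*z.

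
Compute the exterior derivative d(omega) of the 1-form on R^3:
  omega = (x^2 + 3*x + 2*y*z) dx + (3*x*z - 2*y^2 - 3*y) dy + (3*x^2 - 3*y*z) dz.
d(omega) = (z) dx ∧ dy + (6*x - 2*y) dx ∧ dz + (-3*x - 3*z) dy ∧ dz

For a 1-form omega = sum_i f_i dx_i, the exterior derivative is
  d(omega) = sum_{i < j} (∂f_j/∂x_i - ∂f_i/∂x_j) dx_i ∧ dx_j.
  coefficient of dx ∧ dy: ∂f_2/∂x - ∂f_1/∂y = ∂(3*x*z - 2*y^2 - 3*y)/∂x - ∂(x^2 + 3*x + 2*y*z)/∂y = z
  coefficient of dx ∧ dz: ∂f_3/∂x - ∂f_1/∂z = ∂(3*x^2 - 3*y*z)/∂x - ∂(x^2 + 3*x + 2*y*z)/∂z = 6*x - 2*y
  coefficient of dy ∧ dz: ∂f_3/∂y - ∂f_2/∂z = ∂(3*x^2 - 3*y*z)/∂y - ∂(3*x*z - 2*y^2 - 3*y)/∂z = -3*x - 3*z
Assembling: d(omega) = (z) dx ∧ dy + (6*x - 2*y) dx ∧ dz + (-3*x - 3*z) dy ∧ dz.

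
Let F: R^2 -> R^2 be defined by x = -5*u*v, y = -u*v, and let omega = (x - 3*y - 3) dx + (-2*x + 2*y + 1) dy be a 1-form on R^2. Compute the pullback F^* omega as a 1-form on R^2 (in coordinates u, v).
F^* omega = (2*v*(u*v + 7)) du + (2*u*(u*v + 7)) dv

Using F^*(f dg) = (f ∘ F) d(g ∘ F), substitute each coordinate x_i by F_i(u, v) in f_i, and replace dx_i by d F_i = (∂F_i/∂u) du + (∂F_i/∂v) dv.
  For the x component: f_1(F) = -2*u*v - 3; d F_1 = (-5*v) du + (-5*u) dv
  For the y component: f_2(F) = 8*u*v + 1; d F_2 = (-v) du + (-u) dv
Combining and collecting du, dv coefficients:
  coeff of du: 2*v*(u*v + 7)
  coeff of dv: 2*u*(u*v + 7)
F^* omega = (2*v*(u*v + 7)) du + (2*u*(u*v + 7)) dv.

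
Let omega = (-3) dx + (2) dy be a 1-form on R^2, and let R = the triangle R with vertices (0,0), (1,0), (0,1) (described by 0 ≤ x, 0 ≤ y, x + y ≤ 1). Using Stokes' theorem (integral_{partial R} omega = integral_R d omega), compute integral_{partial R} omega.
integral_(partial R) omega = 0

Stokes: integral_partial_R omega = integral_R d omega with d omega = (∂Q/∂x - ∂P/∂y) dx ∧ dy.
  ∂Q/∂x = 0
  ∂P/∂y = 0
  integrand = ∂Q/∂x - ∂P/∂y = 0.
Integrating over R: integral_0^1 integral_0^{1-x} (0) dy dx = 0.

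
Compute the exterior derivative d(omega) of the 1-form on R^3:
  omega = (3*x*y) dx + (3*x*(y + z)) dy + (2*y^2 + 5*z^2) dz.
d(omega) = (-3*x + 3*y + 3*z) dx ∧ dy + (-3*x + 4*y) dy ∧ dz

For a 1-form omega = sum_i f_i dx_i, the exterior derivative is
  d(omega) = sum_{i < j} (∂f_j/∂x_i - ∂f_i/∂x_j) dx_i ∧ dx_j.
  coefficient of dx ∧ dy: ∂f_2/∂x - ∂f_1/∂y = ∂(3*x*(y + z))/∂x - ∂(3*x*y)/∂y = -3*x + 3*y + 3*z
  coefficient of dy ∧ dz: ∂f_3/∂y - ∂f_2/∂z = ∂(2*y^2 + 5*z^2)/∂y - ∂(3*x*(y + z))/∂z = -3*x + 4*y
Assembling: d(omega) = (-3*x + 3*y + 3*z) dx ∧ dy + (-3*x + 4*y) dy ∧ dz.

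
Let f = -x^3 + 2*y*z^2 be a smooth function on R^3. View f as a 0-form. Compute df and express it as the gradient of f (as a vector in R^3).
df = (-3*x^2) dx + (2*z^2) dy + (4*y*z) dz; grad f = (-3*x^2, 2*z^2, 4*y*z)

For a 0-form f, d f = (∂f/∂x) dx + (∂f/∂y) dy + (∂f/∂z) dz. The components of the vector representation are exactly the entries of grad f in Cartesian coordinates:
  ∂f/∂x = -3*x^2
  ∂f/∂y = 2*z^2
  ∂f/∂z = 4*y*z.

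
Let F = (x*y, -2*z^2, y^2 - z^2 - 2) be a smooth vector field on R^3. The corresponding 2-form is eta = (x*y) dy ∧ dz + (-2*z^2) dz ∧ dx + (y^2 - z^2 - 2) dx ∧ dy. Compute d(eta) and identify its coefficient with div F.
d(eta) = (y - 2*z) dx ∧ dy ∧ dz; div F = y - 2*z

For a 2-form in R^3 of the form above, applying d gives a 3-form with coefficient ∂P/∂x + ∂Q/∂y + ∂R/∂z:
  ∂P/∂x = y
  ∂Q/∂y = 0
  ∂R/∂z = -2*z
Sum = y - 2*z, which is exactly div F.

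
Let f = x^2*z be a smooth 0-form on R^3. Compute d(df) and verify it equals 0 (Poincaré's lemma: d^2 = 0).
d(df) = 0

Step 1: df = sum_i (∂f/∂x_i) dx_i = (2*x*z) dx + (0) dy + (x^2) dz.
Step 2: Apply d again. Using the 1-form formula, the coefficient of dx ∧ dy in d(df) is ∂^2 f/∂x ∂y - ∂^2 f/∂y ∂x = (0) - (0) = 0 (equality of mixed partials for smooth f).
Similarly for dx ∧ dz and dy ∧ dz — all coefficients vanish. So d(df) = 0.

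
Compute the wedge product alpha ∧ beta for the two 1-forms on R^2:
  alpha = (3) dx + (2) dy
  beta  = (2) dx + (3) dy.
alpha ∧ beta = (5) dx ∧ dy

Distribute the wedge, using dx_i ∧ dx_j = -dx_j ∧ dx_i and dx_i ∧ dx_i = 0. For each pair (i, j) with i < j, the coefficient of dx_i ∧ dx_j in alpha ∧ beta is (alpha_i * beta_j - alpha_j * beta_i). Collecting: alpha ∧ beta = (5) dx ∧ dy.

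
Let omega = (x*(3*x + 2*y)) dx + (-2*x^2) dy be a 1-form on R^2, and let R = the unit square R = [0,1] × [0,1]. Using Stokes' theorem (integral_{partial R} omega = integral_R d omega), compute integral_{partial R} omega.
integral_(partial R) omega = -3

Stokes: integral_partial_R omega = integral_R d omega with d omega = (∂Q/∂x - ∂P/∂y) dx ∧ dy.
  ∂Q/∂x = -4*x
  ∂P/∂y = 2*x
  integrand = ∂Q/∂x - ∂P/∂y = -6*x.
Integrating over R: integral_0^1 integral_0^1 (-6*x) dx dy = -3.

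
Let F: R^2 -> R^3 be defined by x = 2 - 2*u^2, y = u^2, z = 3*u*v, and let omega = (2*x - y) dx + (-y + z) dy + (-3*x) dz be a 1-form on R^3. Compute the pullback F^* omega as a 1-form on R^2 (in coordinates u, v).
F^* omega = (18*u^3 + 24*u^2*v - 16*u - 18*v) du + (18*u*(u^2 - 1)) dv

Using F^*(f dg) = (f ∘ F) d(g ∘ F), substitute each coordinate x_i by F_i(u, v) in f_i, and replace dx_i by d F_i = (∂F_i/∂u) du + (∂F_i/∂v) dv.
  For the x component: f_1(F) = 4 - 5*u^2; d F_1 = (-4*u) du + (0) dv
  For the y component: f_2(F) = u*(-u + 3*v); d F_2 = (2*u) du + (0) dv
  For the z component: f_3(F) = 6*u^2 - 6; d F_3 = (3*v) du + (3*u) dv
Combining and collecting du, dv coefficients:
  coeff of du: 18*u^3 + 24*u^2*v - 16*u - 18*v
  coeff of dv: 18*u*(u^2 - 1)
F^* omega = (18*u^3 + 24*u^2*v - 16*u - 18*v) du + (18*u*(u^2 - 1)) dv.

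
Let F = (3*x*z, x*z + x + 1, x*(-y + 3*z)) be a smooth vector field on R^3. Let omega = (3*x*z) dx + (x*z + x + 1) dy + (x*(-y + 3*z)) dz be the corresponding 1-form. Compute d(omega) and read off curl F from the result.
d(omega) = (-2*x) dy ∧ dz + (3*x + y - 3*z) dz ∧ dx + (z + 1) dx ∧ dy; curl F = (-2*x, 3*x + y - 3*z, z + 1)

d omega = sum_{i<j} (∂f_j/∂x_i - ∂f_i/∂x_j) dx_i ∧ dx_j. Under the identification (dy ∧ dz, dz ∧ dx, dx ∧ dy) ↔ (e_x, e_y, e_z), the coefficients are exactly the components of curl F. Compute:
  ∂R/∂y - ∂Q/∂z = (-x) - (x) = -2*x
  ∂P/∂z - ∂R/∂x = (3*x) - (-y + 3*z) = 3*x + y - 3*z
  ∂Q/∂x - ∂P/∂y = (z + 1) - (0) = z + 1.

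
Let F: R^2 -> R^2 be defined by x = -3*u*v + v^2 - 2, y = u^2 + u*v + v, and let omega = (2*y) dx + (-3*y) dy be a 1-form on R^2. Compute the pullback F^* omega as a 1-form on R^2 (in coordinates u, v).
F^* omega = (-6*u^3 - 15*u^2*v - 9*u*v^2 - 6*u*v - 9*v^2) du + (-9*u^3 - 5*u^2*v - 3*u^2 + 4*u*v^2 - 12*u*v + 4*v^2 - 3*v) dv

Using F^*(f dg) = (f ∘ F) d(g ∘ F), substitute each coordinate x_i by F_i(u, v) in f_i, and replace dx_i by d F_i = (∂F_i/∂u) du + (∂F_i/∂v) dv.
  For the x component: f_1(F) = 2*u^2 + 2*u*v + 2*v; d F_1 = (-3*v) du + (-3*u + 2*v) dv
  For the y component: f_2(F) = -3*u^2 - 3*u*v - 3*v; d F_2 = (2*u + v) du + (u + 1) dv
Combining and collecting du, dv coefficients:
  coeff of du: -6*u^3 - 15*u^2*v - 9*u*v^2 - 6*u*v - 9*v^2
  coeff of dv: -9*u^3 - 5*u^2*v - 3*u^2 + 4*u*v^2 - 12*u*v + 4*v^2 - 3*v
F^* omega = (-6*u^3 - 15*u^2*v - 9*u*v^2 - 6*u*v - 9*v^2) du + (-9*u^3 - 5*u^2*v - 3*u^2 + 4*u*v^2 - 12*u*v + 4*v^2 - 3*v) dv.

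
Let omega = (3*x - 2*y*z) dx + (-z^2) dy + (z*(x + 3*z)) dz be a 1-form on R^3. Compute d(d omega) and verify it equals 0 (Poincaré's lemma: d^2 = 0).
d(d omega) = 0

Step 1: d omega = sum_{i<j} (∂f_j/∂x_i - ∂f_i/∂x_j) dx_i ∧ dx_j:
  coeff of dx ∧ dy: 2*z
  coeff of dx ∧ dz: 2*y + z
  coeff of dy ∧ dz: 2*z
Step 2: Apply d again to each 2-form coefficient. The only possible 3-form in R^3 is dx ∧ dy ∧ dz, with coefficient
  ∂(coeff of dy∧dz)/∂x - ∂(coeff of dx∧dz)/∂y + ∂(coeff of dx∧dy)/∂z
  = ∂/∂x (2*z) - ∂/∂y (2*y + z) + ∂/∂z (2*z).
Each of these terms simplifies to sums of mixed partials that cancel in pairs. The result is 0 (by equality of mixed partials for smooth functions — Schwarz / Clairaut).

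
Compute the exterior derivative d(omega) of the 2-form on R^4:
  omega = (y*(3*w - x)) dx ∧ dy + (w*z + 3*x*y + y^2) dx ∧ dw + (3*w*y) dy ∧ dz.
d(omega) = (-3*x + y) dx ∧ dy ∧ dw + (-w) dx ∧ dz ∧ dw + (3*y) dy ∧ dz ∧ dw

For a 2-form omega = sum_{i<j} g_{ij} dx_i ∧ dx_j, the exterior derivative is
  d(omega) = sum_{i<j} d(g_{ij}) ∧ dx_i ∧ dx_j = sum_{i<j, k} (∂g_{ij}/∂x_k) dx_k ∧ dx_i ∧ dx_j.
Expand each term, using dx_k ∧ dx_i ∧ dx_j = sgn(permutation) dx_{(a)} ∧ dx_{(b)} ∧ dx_{(c)} with (a < b < c) sorted:
  d(y*(3*w - x)) includes (∂/∂w)(y*(3*w - x)) dw = (3*y) dw, which multiplied by dx ∧ dy gives (3*y) dx ∧ dy ∧ dw
  d(w*z + 3*x*y + y^2) includes (∂/∂y)(w*z + 3*x*y + y^2) dy = (3*x + 2*y) dy, which multiplied by dx ∧ dw gives (-3*x - 2*y) dx ∧ dy ∧ dw
  d(w*z + 3*x*y + y^2) includes (∂/∂z)(w*z + 3*x*y + y^2) dz = (w) dz, which multiplied by dx ∧ dw gives (-w) dx ∧ dz ∧ dw
  d(3*w*y) includes (∂/∂w)(3*w*y) dw = (3*y) dw, which multiplied by dy ∧ dz gives (3*y) dy ∧ dz ∧ dw
Collecting like 3-forms: d(omega) = (-3*x + y) dx ∧ dy ∧ dw + (-w) dx ∧ dz ∧ dw + (3*y) dy ∧ dz ∧ dw.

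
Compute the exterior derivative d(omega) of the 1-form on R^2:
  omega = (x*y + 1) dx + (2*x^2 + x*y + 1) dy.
d(omega) = (3*x + y) dx ∧ dy

For a 1-form omega = sum_i f_i dx_i, the exterior derivative is
  d(omega) = sum_{i < j} (∂f_j/∂x_i - ∂f_i/∂x_j) dx_i ∧ dx_j.
  coefficient of dx ∧ dy: ∂f_2/∂x - ∂f_1/∂y = ∂(2*x^2 + x*y + 1)/∂x - ∂(x*y + 1)/∂y = 3*x + y
Assembling: d(omega) = (3*x + y) dx ∧ dy.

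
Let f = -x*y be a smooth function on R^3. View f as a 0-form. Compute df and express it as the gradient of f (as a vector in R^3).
df = (-y) dx + (-x) dy + (0) dz; grad f = (-y, -x, 0)

For a 0-form f, d f = (∂f/∂x) dx + (∂f/∂y) dy + (∂f/∂z) dz. The components of the vector representation are exactly the entries of grad f in Cartesian coordinates:
  ∂f/∂x = -y
  ∂f/∂y = -x
  ∂f/∂z = 0.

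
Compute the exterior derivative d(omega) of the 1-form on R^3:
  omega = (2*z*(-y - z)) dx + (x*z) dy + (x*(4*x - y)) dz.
d(omega) = (3*z) dx ∧ dy + (8*x + y + 4*z) dx ∧ dz + (-2*x) dy ∧ dz

For a 1-form omega = sum_i f_i dx_i, the exterior derivative is
  d(omega) = sum_{i < j} (∂f_j/∂x_i - ∂f_i/∂x_j) dx_i ∧ dx_j.
  coefficient of dx ∧ dy: ∂f_2/∂x - ∂f_1/∂y = ∂(x*z)/∂x - ∂(2*z*(-y - z))/∂y = 3*z
  coefficient of dx ∧ dz: ∂f_3/∂x - ∂f_1/∂z = ∂(x*(4*x - y))/∂x - ∂(2*z*(-y - z))/∂z = 8*x + y + 4*z
  coefficient of dy ∧ dz: ∂f_3/∂y - ∂f_2/∂z = ∂(x*(4*x - y))/∂y - ∂(x*z)/∂z = -2*x
Assembling: d(omega) = (3*z) dx ∧ dy + (8*x + y + 4*z) dx ∧ dz + (-2*x) dy ∧ dz.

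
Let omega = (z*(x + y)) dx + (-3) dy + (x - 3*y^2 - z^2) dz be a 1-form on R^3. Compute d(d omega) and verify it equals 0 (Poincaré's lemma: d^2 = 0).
d(d omega) = 0

Step 1: d omega = sum_{i<j} (∂f_j/∂x_i - ∂f_i/∂x_j) dx_i ∧ dx_j:
  coeff of dx ∧ dy: -z
  coeff of dx ∧ dz: -x - y + 1
  coeff of dy ∧ dz: -6*y
Step 2: Apply d again to each 2-form coefficient. The only possible 3-form in R^3 is dx ∧ dy ∧ dz, with coefficient
  ∂(coeff of dy∧dz)/∂x - ∂(coeff of dx∧dz)/∂y + ∂(coeff of dx∧dy)/∂z
  = ∂/∂x (-6*y) - ∂/∂y (-x - y + 1) + ∂/∂z (-z).
Each of these terms simplifies to sums of mixed partials that cancel in pairs. The result is 0 (by equality of mixed partials for smooth functions — Schwarz / Clairaut).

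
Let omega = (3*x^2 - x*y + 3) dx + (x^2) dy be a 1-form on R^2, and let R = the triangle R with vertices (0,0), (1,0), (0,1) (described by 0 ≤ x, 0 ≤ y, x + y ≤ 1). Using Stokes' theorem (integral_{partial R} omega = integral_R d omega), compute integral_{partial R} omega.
integral_(partial R) omega = 1/2

Stokes: integral_partial_R omega = integral_R d omega with d omega = (∂Q/∂x - ∂P/∂y) dx ∧ dy.
  ∂Q/∂x = 2*x
  ∂P/∂y = -x
  integrand = ∂Q/∂x - ∂P/∂y = 3*x.
Integrating over R: integral_0^1 integral_0^{1-x} (3*x) dy dx = 1/2.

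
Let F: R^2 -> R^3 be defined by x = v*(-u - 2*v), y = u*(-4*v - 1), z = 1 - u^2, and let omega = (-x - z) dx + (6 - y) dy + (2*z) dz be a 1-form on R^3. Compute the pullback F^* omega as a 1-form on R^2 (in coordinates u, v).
F^* omega = (4*u^3 - u^2*v - 17*u*v^2 - 8*u*v - 5*u - 2*v^3 - 23*v - 6) du + (-u^3 - 21*u^2*v - 4*u^2 - 6*u*v^2 - 23*u - 8*v^3 + 4*v) dv

Using F^*(f dg) = (f ∘ F) d(g ∘ F), substitute each coordinate x_i by F_i(u, v) in f_i, and replace dx_i by d F_i = (∂F_i/∂u) du + (∂F_i/∂v) dv.
  For the x component: f_1(F) = u^2 + u*v + 2*v^2 - 1; d F_1 = (-v) du + (-u - 4*v) dv
  For the y component: f_2(F) = 4*u*v + u + 6; d F_2 = (-4*v - 1) du + (-4*u) dv
  For the z component: f_3(F) = 2 - 2*u^2; d F_3 = (-2*u) du + (0) dv
Combining and collecting du, dv coefficients:
  coeff of du: 4*u^3 - u^2*v - 17*u*v^2 - 8*u*v - 5*u - 2*v^3 - 23*v - 6
  coeff of dv: -u^3 - 21*u^2*v - 4*u^2 - 6*u*v^2 - 23*u - 8*v^3 + 4*v
F^* omega = (4*u^3 - u^2*v - 17*u*v^2 - 8*u*v - 5*u - 2*v^3 - 23*v - 6) du + (-u^3 - 21*u^2*v - 4*u^2 - 6*u*v^2 - 23*u - 8*v^3 + 4*v) dv.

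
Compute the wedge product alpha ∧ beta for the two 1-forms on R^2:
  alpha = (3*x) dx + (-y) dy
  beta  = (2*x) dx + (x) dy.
alpha ∧ beta = (x*(3*x + 2*y)) dx ∧ dy

Distribute the wedge, using dx_i ∧ dx_j = -dx_j ∧ dx_i and dx_i ∧ dx_i = 0. For each pair (i, j) with i < j, the coefficient of dx_i ∧ dx_j in alpha ∧ beta is (alpha_i * beta_j - alpha_j * beta_i). Collecting: alpha ∧ beta = (x*(3*x + 2*y)) dx ∧ dy.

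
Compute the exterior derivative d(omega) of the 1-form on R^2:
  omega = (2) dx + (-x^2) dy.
d(omega) = (-2*x) dx ∧ dy

For a 1-form omega = sum_i f_i dx_i, the exterior derivative is
  d(omega) = sum_{i < j} (∂f_j/∂x_i - ∂f_i/∂x_j) dx_i ∧ dx_j.
  coefficient of dx ∧ dy: ∂f_2/∂x - ∂f_1/∂y = ∂(-x^2)/∂x - ∂(2)/∂y = -2*x
Assembling: d(omega) = (-2*x) dx ∧ dy.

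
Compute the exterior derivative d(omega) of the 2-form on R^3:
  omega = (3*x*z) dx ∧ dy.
d(omega) = (3*x) dx ∧ dy ∧ dz

For a 2-form omega = sum_{i<j} g_{ij} dx_i ∧ dx_j, the exterior derivative is
  d(omega) = sum_{i<j} d(g_{ij}) ∧ dx_i ∧ dx_j = sum_{i<j, k} (∂g_{ij}/∂x_k) dx_k ∧ dx_i ∧ dx_j.
Expand each term, using dx_k ∧ dx_i ∧ dx_j = sgn(permutation) dx_{(a)} ∧ dx_{(b)} ∧ dx_{(c)} with (a < b < c) sorted:
  d(3*x*z) includes (∂/∂z)(3*x*z) dz = (3*x) dz, which multiplied by dx ∧ dy gives (3*x) dx ∧ dy ∧ dz
Collecting like 3-forms: d(omega) = (3*x) dx ∧ dy ∧ dz.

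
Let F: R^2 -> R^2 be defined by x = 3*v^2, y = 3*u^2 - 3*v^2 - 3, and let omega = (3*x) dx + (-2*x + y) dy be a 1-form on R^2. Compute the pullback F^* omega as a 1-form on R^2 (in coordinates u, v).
F^* omega = (18*u*(u^2 - 3*v^2 - 1)) du + (18*v*(-u^2 + 6*v^2 + 1)) dv

Using F^*(f dg) = (f ∘ F) d(g ∘ F), substitute each coordinate x_i by F_i(u, v) in f_i, and replace dx_i by d F_i = (∂F_i/∂u) du + (∂F_i/∂v) dv.
  For the x component: f_1(F) = 9*v^2; d F_1 = (0) du + (6*v) dv
  For the y component: f_2(F) = 3*u^2 - 9*v^2 - 3; d F_2 = (6*u) du + (-6*v) dv
Combining and collecting du, dv coefficients:
  coeff of du: 18*u*(u^2 - 3*v^2 - 1)
  coeff of dv: 18*v*(-u^2 + 6*v^2 + 1)
F^* omega = (18*u*(u^2 - 3*v^2 - 1)) du + (18*v*(-u^2 + 6*v^2 + 1)) dv.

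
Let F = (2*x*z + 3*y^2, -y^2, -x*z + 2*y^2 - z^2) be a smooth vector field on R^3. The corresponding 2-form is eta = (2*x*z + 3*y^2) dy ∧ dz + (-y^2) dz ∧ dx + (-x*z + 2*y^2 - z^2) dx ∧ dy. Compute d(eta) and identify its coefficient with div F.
d(eta) = (-x - 2*y) dx ∧ dy ∧ dz; div F = -x - 2*y

For a 2-form in R^3 of the form above, applying d gives a 3-form with coefficient ∂P/∂x + ∂Q/∂y + ∂R/∂z:
  ∂P/∂x = 2*z
  ∂Q/∂y = -2*y
  ∂R/∂z = -x - 2*z
Sum = -x - 2*y, which is exactly div F.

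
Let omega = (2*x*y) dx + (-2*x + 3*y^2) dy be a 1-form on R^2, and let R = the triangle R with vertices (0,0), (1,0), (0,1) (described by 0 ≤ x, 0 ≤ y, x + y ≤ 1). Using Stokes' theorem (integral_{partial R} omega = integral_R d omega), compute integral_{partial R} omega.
integral_(partial R) omega = -4/3

Stokes: integral_partial_R omega = integral_R d omega with d omega = (∂Q/∂x - ∂P/∂y) dx ∧ dy.
  ∂Q/∂x = -2
  ∂P/∂y = 2*x
  integrand = ∂Q/∂x - ∂P/∂y = -2*x - 2.
Integrating over R: integral_0^1 integral_0^{1-x} (-2*x - 2) dy dx = -4/3.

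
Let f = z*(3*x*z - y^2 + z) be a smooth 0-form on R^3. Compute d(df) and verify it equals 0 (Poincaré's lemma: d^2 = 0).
d(df) = 0

Step 1: df = sum_i (∂f/∂x_i) dx_i = (3*z^2) dx + (-2*y*z) dy + (6*x*z - y^2 + 2*z) dz.
Step 2: Apply d again. Using the 1-form formula, the coefficient of dx ∧ dy in d(df) is ∂^2 f/∂x ∂y - ∂^2 f/∂y ∂x = (0) - (0) = 0 (equality of mixed partials for smooth f).
Similarly for dx ∧ dz and dy ∧ dz — all coefficients vanish. So d(df) = 0.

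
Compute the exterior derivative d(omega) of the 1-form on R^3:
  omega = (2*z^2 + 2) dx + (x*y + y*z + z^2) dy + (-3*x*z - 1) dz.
d(omega) = (y) dx ∧ dy + (-7*z) dx ∧ dz + (-y - 2*z) dy ∧ dz

For a 1-form omega = sum_i f_i dx_i, the exterior derivative is
  d(omega) = sum_{i < j} (∂f_j/∂x_i - ∂f_i/∂x_j) dx_i ∧ dx_j.
  coefficient of dx ∧ dy: ∂f_2/∂x - ∂f_1/∂y = ∂(x*y + y*z + z^2)/∂x - ∂(2*z^2 + 2)/∂y = y
  coefficient of dx ∧ dz: ∂f_3/∂x - ∂f_1/∂z = ∂(-3*x*z - 1)/∂x - ∂(2*z^2 + 2)/∂z = -7*z
  coefficient of dy ∧ dz: ∂f_3/∂y - ∂f_2/∂z = ∂(-3*x*z - 1)/∂y - ∂(x*y + y*z + z^2)/∂z = -y - 2*z
Assembling: d(omega) = (y) dx ∧ dy + (-7*z) dx ∧ dz + (-y - 2*z) dy ∧ dz.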